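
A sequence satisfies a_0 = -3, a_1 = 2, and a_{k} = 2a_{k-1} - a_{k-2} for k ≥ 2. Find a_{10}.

47

The ordinary generating function has denominator 1 - 2t + t^2.
Iterating the recurrence: a_0,…,a_{10} = -3, 2, 7, 12, 17, 22, 27, 32, 37, 42, 47.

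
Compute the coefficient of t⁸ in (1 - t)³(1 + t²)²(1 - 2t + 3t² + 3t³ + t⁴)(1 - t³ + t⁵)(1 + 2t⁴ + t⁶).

88

(1 - t)³ has coefficients 1,-3,3,-1 for degrees 0…3.
(1 + t²)² has coefficients 1,0,2,0,1,0,0,0,0 for degrees 0…8.
Multiplying by (1 - 2t + 3t² + 3t³ + t⁴) gives running coefficients 1,-2,5,-1,8,4,5,3,1 for degrees 0…8.
Multiplying by (1 - t³ + t⁵) gives running coefficients 1,-2,5,-2,10,0,4,0,-4 for degrees 0…8.
Finally multiplying by (1 + 2t⁴ + t⁶), the product of all factors after the first has coefficients 1,-2,5,-2,12,-4,15,-6,21 for degrees 0…8.
[t⁸] = 1·21 − 3·(-6) + 3·15 − 1·(-4) = 88.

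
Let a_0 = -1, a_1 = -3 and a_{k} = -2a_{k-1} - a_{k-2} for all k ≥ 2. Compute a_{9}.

The ordinary generating function has denominator 1 + 2z + z^2.
Iterating the recurrence: a_0,…,a_{9} = -1, -3, 7, -11, 15, -19, 23, -27, 31, -35.

-35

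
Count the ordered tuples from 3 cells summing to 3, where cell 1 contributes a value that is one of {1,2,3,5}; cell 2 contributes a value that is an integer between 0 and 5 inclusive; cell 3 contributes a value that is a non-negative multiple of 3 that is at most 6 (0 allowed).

The generating function for the choices is (z + z^2 + z^3 + z^5)·(1 + z + z^2 + z^3 + z^4 + z^5)·(1 + z^3 + z^6); the count is [z^3].
(z + z^2 + z^3 + z^5) has coefficients 0,1,1,1 for degrees 0…3.
(1 + z + z^2 + z^3 + z^4 + z^5) has coefficients 1,1,1,1 for degrees 0…3.
Finally multiplying by (1 + z^3 + z^6), the product of all factors after the first has coefficients 1,1,1,2 for degrees 0…3.
[z^3] = 1·1 + 1·1 + 1·1 = 3.

3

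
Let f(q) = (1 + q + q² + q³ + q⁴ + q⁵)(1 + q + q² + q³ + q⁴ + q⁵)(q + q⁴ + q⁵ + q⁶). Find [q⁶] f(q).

12

(1 + q + q² + q³ + q⁴ + q⁵) has coefficients 1,1,1,1,1,1 for degrees 0…5.
(1 + q + q² + q³ + q⁴ + q⁵) has coefficients 1,1,1,1,1,1,0 for degrees 0…6.
Finally multiplying by (q + q⁴ + q⁵ + q⁶), the product of all factors after the first has coefficients 0,1,1,1,2,3,4 for degrees 0…6.
[q⁶] = 1·4 + 1·3 + 1·2 + 1·1 + 1·1 + 1·1 = 12.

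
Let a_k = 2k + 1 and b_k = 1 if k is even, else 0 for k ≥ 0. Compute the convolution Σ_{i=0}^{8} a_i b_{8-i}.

The convolution is the x^8 coefficient of A(x)B(x).
Σ = 1·1 + 3·0 + 5·1 + 7·0 + 9·1 + 11·0 + 13·1 + 15·0 + 17·1 = 45.

45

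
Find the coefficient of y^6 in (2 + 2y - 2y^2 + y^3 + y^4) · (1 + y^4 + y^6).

(2 + 2y - 2y^2 + y^3 + y^4) has coefficients 2,2,-2,1,1 for degrees 0…4.
(1 + y^4 + y^6) has coefficients 1,0,0,0,1,0,1 for degrees 0…6.
[y^6] = 2·1 + 2·0 − 2·1 + 1·0 + 1·0 = 0.

0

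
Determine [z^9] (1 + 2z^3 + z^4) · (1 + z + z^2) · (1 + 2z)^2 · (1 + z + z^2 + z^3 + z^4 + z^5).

83

(1 + 2z^3 + z^4) has coefficients 1,0,0,2,1 for degrees 0…4.
(1 + z + z^2) has coefficients 1,1,1,0,0,0,0,0,0,0 for degrees 0…9.
Multiplying by (1 + 2z)^2 gives running coefficients 1,5,9,8,4,0,0,0,0,0 for degrees 0…9.
Finally multiplying by (1 + z + z^2 + z^3 + z^4 + z^5), the product of all factors after the first has coefficients 1,6,15,23,27,27,26,21,12,4 for degrees 0…9.
[z^9] = 1·4 + 2·26 + 1·27 = 83.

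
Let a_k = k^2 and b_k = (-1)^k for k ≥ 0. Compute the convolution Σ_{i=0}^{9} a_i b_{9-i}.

45

This is [x^9] in the product of the two ordinary generating functions.
Σ = 0·(-1) + 1·1 + 4·(-1) + 9·1 + 16·(-1) + 25·1 + 36·(-1) + 49·1 + 64·(-1) + 81·1 = 45.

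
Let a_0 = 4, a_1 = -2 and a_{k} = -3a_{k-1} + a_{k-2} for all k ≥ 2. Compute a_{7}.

-3818

The ordinary generating function has denominator 1 + 3t - t^2.
Iterating the recurrence: a_0,…,a_{7} = 4, -2, 10, -32, 106, -350, 1156, -3818.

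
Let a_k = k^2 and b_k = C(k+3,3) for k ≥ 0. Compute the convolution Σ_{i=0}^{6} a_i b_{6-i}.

The convolution is the x^6 coefficient of A(x)B(x).
Σ = 0·84 + 1·56 + 4·35 + 9·20 + 16·10 + 25·4 + 36·1 = 672.

672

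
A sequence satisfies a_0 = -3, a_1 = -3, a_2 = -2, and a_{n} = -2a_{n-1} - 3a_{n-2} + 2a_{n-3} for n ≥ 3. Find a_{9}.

251

The ordinary generating function has denominator 1 + 2z + 3z^2 - 2z^3.
Iterating the recurrence: a_0,…,a_{9} = -3, -3, -2, 7, -14, 3, 50, -137, 130, 251.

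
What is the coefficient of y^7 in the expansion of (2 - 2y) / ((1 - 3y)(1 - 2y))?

8492

The denominator gives the recurrence a_n = 5a_(n−1) − 6a_(n−2) for n ≥ 3; the numerator fixes a_0 = 2, a_1 = 8, a_2 = 28.
Iterating: 2, 8, 28, 92, 292, 908, 2788, 8492, so a_7 = 8492.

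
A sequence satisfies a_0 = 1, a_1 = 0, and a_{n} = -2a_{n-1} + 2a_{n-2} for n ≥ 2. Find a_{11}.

-13376

The ordinary generating function has denominator 1 + 2t - 2t^2.
Iterating the recurrence: a_0,…,a_{11} = 1, 0, 2, -4, 12, -32, 88, -240, 656, -1792, 4896, -13376.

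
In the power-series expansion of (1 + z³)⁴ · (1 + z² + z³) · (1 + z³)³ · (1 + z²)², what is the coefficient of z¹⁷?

(1 + z³)⁴ has coefficients 1,0,0,4,0,0,6,0,0,4,0,0,1 for degrees 0…12.
(1 + z² + z³) has coefficients 1,0,1,1,0,0,0,0,0,0,0,0,0,0,0,0,0,0 for degrees 0…17.
Multiplying by (1 + z³)³ gives running coefficients 1,0,1,4,0,3,6,0,3,4,0,1,1,0,0,0,0,0 for degrees 0…17.
Finally multiplying by (1 + z²)², the product of all factors after the first has coefficients 1,0,3,4,3,11,7,10,15,7,12,9,4,6,2,1,1,0 for degrees 0…17.
[z¹⁷] = 1·0 + 4·2 + 6·9 + 4·15 + 1·11 = 133.

133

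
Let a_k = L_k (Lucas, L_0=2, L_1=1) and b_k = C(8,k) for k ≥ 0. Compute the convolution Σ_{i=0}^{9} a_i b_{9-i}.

3571

This is [x^9] in the product of the two ordinary generating functions.
Σ = 2·0 + 1·1 + 3·8 + 4·28 + 7·56 + 11·70 + 18·56 + 29·28 + 47·8 + 76·1 = 3571.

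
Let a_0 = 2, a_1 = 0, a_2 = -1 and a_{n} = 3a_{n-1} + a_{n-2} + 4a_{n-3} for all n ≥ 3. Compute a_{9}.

The ordinary generating function has denominator 1 - 3z - z^2 - 4z^3.
Iterating the recurrence: a_0,…,a_{9} = 2, 0, -1, 5, 14, 43, 163, 588, 2099, 7537.

7537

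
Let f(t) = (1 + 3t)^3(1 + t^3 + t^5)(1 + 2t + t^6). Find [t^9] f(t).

(1 + 3t)^3 has coefficients 1,9,27,27 for degrees 0…3.
(1 + t^3 + t^5) has coefficients 1,0,0,1,0,1,0,0,0,0 for degrees 0…9.
Finally multiplying by (1 + 2t + t^6), the product of all factors after the first has coefficients 1,2,0,1,2,1,3,0,0,1 for degrees 0…9.
[t^9] = 1·1 + 9·0 + 27·0 + 27·3 = 82.

82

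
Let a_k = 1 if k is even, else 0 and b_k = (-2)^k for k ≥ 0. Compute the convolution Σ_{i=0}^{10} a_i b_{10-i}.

The convolution is the x^10 coefficient of A(x)B(x).
Σ = 1·1024 + 0·(-512) + 1·256 + 0·(-128) + 1·64 + 0·(-32) + 1·16 + 0·(-8) + 1·4 + 0·(-2) + 1·1 = 1365.

1365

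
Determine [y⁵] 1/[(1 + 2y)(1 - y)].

Partial fractions give a closed form: a_n = (2/3)·(-2)^n + (1/3)·1^n.
At n = 5: a_5 = -21.

-21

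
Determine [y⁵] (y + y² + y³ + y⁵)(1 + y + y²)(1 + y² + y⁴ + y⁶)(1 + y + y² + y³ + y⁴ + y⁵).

17

(y + y² + y³ + y⁵) has coefficients 0,1,1,1,0,1 for degrees 0…5.
(1 + y + y²) has coefficients 1,1,1,0,0,0 for degrees 0…5.
Multiplying by (1 + y² + y⁴ + y⁶) gives running coefficients 1,1,2,1,2,1 for degrees 0…5.
Finally multiplying by (1 + y + y² + y³ + y⁴ + y⁵), the product of all factors after the first has coefficients 1,2,4,5,7,8 for degrees 0…5.
[y⁵] = 1·7 + 1·5 + 1·4 + 1·1 = 17.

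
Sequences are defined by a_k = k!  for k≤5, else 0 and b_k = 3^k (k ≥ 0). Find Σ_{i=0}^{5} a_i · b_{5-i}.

This is [x^5] in the product of the two ordinary generating functions.
Σ = 1·243 + 1·81 + 2·27 + 6·9 + 24·3 + 120·1 = 624.

624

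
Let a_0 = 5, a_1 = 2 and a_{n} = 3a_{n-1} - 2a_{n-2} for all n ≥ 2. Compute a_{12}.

The ordinary generating function has denominator 1 - 3x + 2x^2.
Iterating the recurrence: a_0,…,a_{12} = 5, 2, -4, -16, -40, -88, -184, -376, -760, -1528, -3064, -6136, -12280.

-12280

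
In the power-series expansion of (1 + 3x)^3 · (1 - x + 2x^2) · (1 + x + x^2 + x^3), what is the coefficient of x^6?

(1 + 3x)^3 has coefficients 1,9,27,27 for degrees 0…3.
(1 - x + 2x^2) has coefficients 1,-1,2,0,0,0,0 for degrees 0…6.
Finally multiplying by (1 + x + x^2 + x^3), the product of all factors after the first has coefficients 1,0,2,2,1,2,0 for degrees 0…6.
[x^6] = 1·0 + 9·2 + 27·1 + 27·2 = 99.

99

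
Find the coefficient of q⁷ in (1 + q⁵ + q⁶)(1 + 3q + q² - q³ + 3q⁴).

(1 + q⁵ + q⁶) has coefficients 1,0,0,0,0,1,1 for degrees 0…6.
(1 + 3q + q² - q³ + 3q⁴) has coefficients 1,3,1,-1,3,0,0,0 for degrees 0…7.
[q⁷] = 1·0 + 1·1 + 1·3 = 4.

4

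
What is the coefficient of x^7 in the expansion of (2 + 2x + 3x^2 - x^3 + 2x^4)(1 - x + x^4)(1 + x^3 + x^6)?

4

(2 + 2x + 3x^2 - x^3 + 2x^4) has coefficients 2,2,3,-1,2 for degrees 0…4.
(1 - x + x^4) has coefficients 1,-1,0,0,1,0,0,0 for degrees 0…7.
Finally multiplying by (1 + x^3 + x^6), the product of all factors after the first has coefficients 1,-1,0,1,0,0,1,0 for degrees 0…7.
[x^7] = 2·0 + 2·1 + 3·0 − 1·0 + 2·1 = 4.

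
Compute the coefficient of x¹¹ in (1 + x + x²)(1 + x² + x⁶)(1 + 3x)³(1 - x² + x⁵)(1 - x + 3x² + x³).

318

(1 + x + x²) has coefficients 1,1,1 for degrees 0…2.
(1 + x² + x⁶) has coefficients 1,0,1,0,0,0,1,0,0,0,0,0 for degrees 0…11.
Multiplying by (1 + 3x)³ gives running coefficients 1,9,28,36,27,27,1,9,27,27,0,0 for degrees 0…11.
Multiplying by (1 - x² + x⁵) gives running coefficients 1,9,27,27,-1,-8,-17,10,62,45,0,-26 for degrees 0…11.
Finally multiplying by (1 - x + 3x² + x³), the product of all factors after the first has coefficients 1,8,21,28,62,101,15,2,-7,-4,151,171 for degrees 0…11.
[x¹¹] = 1·171 + 1·151 + 1·(-4) = 318.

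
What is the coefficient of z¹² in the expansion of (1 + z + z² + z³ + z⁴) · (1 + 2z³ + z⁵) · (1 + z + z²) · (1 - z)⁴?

(1 + z + z² + z³ + z⁴) has coefficients 1,1,1,1,1 for degrees 0…4.
(1 + 2z³ + z⁵) has coefficients 1,0,0,2,0,1,0,0,0,0,0,0,0 for degrees 0…12.
Multiplying by (1 + z + z²) gives running coefficients 1,1,1,2,2,3,1,1,0,0,0,0,0 for degrees 0…12.
Finally multiplying by (1 - z)⁴, the product of all factors after the first has coefficients 1,-3,3,0,-3,4,-6,9,-8,5,-3,1,0 for degrees 0…12.
[z¹²] = 1·0 + 1·1 + 1·(-3) + 1·5 + 1·(-8) = -5.

-5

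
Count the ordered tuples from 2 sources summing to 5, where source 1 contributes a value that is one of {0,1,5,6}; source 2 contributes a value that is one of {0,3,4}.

2

The generating function for the choices is (1 + t + t⁵ + t⁶)·(1 + t³ + t⁴); the count is [t⁵].
(1 + t + t⁵ + t⁶) has coefficients 1,1,0,0,0,1 for degrees 0…5.
(1 + t³ + t⁴) has coefficients 1,0,0,1,1,0 for degrees 0…5.
[t⁵] = 1·0 + 1·1 + 1·1 = 2.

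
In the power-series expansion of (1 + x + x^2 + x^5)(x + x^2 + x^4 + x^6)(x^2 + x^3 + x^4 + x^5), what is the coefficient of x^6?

(1 + x + x^2 + x^5) has coefficients 1,1,1,0,0,1 for degrees 0…5.
(x + x^2 + x^4 + x^6) has coefficients 0,1,1,0,1,0,1 for degrees 0…6.
Finally multiplying by (x^2 + x^3 + x^4 + x^5), the product of all factors after the first has coefficients 0,0,0,1,2,2,3 for degrees 0…6.
[x^6] = 1·3 + 1·2 + 1·2 + 1·0 = 7.

7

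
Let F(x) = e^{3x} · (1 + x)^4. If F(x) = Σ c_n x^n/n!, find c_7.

The EGF product rule gives c_7 = Σ_{k_1+k_2=7} C(7; k_1,k_2) · ∏ g_i(k_i), where e^{3x} gives (3)^k; (1+x)^4 gives the falling factorial (4)_k.
g_1(k) for k = 0…7: 1, 3, 9, 27, 81, 243, 729, 2187.
g_2(k) for k = 0…7: 1, 4, 12, 24, 24, 0, 0, 0.
c_7 = Σ_k C(7,k)·g_1(k)·g_2(7−k) = 35·27·24 + 35·81·24 + 21·243·12 + 7·729·4 + 1·2187·1 = 22680 + 68040 + 61236 + 20412 + 2187 = 174555.

174555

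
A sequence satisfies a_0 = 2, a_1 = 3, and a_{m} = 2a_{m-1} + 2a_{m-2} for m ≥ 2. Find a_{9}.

The ordinary generating function has denominator 1 - 2x - 2x^2.
Iterating the recurrence: a_0,…,a_{9} = 2, 3, 10, 26, 72, 196, 536, 1464, 4000, 10928.

10928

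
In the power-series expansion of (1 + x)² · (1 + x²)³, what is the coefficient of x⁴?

(1 + x)² has coefficients 1,2,1 for degrees 0…2.
(1 + x²)³ has coefficients 1,0,3,0,3 for degrees 0…4.
[x⁴] = 1·3 + 2·0 + 1·3 = 6.

6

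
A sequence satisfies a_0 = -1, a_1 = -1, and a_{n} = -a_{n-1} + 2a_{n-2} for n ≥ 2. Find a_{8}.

The ordinary generating function has denominator 1 + x - 2x^2.
Iterating the recurrence: a_0,…,a_{8} = -1, -1, -1, -1, -1, -1, -1, -1, -1.

-1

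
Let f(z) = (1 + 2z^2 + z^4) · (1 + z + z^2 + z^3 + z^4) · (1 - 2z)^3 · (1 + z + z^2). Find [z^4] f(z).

12

(1 + 2z^2 + z^4) has coefficients 1,0,2,0,1 for degrees 0…4.
(1 + z + z^2 + z^3 + z^4) has coefficients 1,1,1,1,1 for degrees 0…4.
Multiplying by (1 - 2z)^3 gives running coefficients 1,-5,7,-1,-1 for degrees 0…4.
Finally multiplying by (1 + z + z^2), the product of all factors after the first has coefficients 1,-4,3,1,5 for degrees 0…4.
[z^4] = 1·5 + 2·3 + 1·1 = 12.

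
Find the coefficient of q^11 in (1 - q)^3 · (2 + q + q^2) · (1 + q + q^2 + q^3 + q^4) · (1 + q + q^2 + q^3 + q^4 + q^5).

(1 - q)^3 has coefficients 1,-3,3,-1 for degrees 0…3.
(2 + q + q^2) has coefficients 2,1,1,0,0,0,0,0,0,0,0,0 for degrees 0…11.
Multiplying by (1 + q + q^2 + q^3 + q^4) gives running coefficients 2,3,4,4,4,2,1,0,0,0,0,0 for degrees 0…11.
Finally multiplying by (1 + q + q^2 + q^3 + q^4 + q^5), the product of all factors after the first has coefficients 2,5,9,13,17,19,18,15,11,7,3,1 for degrees 0…11.
[q^11] = 1·1 − 3·3 + 3·7 − 1·11 = 2.

2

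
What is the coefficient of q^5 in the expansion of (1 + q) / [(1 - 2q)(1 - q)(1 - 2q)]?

The denominator gives the recurrence a_n = 5a_(n−1) − 8a_(n−2) + 4a_(n−3) for n ≥ 3; the numerator fixes a_0 = 1, a_1 = 6, a_2 = 22.
Iterating: 1, 6, 22, 66, 178, 450, so a_5 = 450.

450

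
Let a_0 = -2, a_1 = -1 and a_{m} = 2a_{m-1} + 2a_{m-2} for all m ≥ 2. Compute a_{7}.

The ordinary generating function has denominator 1 - 2t - 2t^2.
Iterating the recurrence: a_0,…,a_{7} = -2, -1, -6, -14, -40, -108, -296, -808.

-808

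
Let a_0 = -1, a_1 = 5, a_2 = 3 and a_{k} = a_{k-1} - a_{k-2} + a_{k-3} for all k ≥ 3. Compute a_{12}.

The ordinary generating function has denominator 1 - t + t^2 - t^3.
Iterating the recurrence: a_0,…,a_{12} = -1, 5, 3, -3, -1, 5, 3, -3, -1, 5, 3, -3, -1.

-1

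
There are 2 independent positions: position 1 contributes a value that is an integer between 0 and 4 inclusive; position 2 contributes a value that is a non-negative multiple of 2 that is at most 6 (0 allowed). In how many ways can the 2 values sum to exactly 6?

The generating function for the choices is (1 + y + y^2 + y^3 + y^4)·(1 + y^2 + y^4 + y^6); the count is [y^6].
(1 + y + y^2 + y^3 + y^4) has coefficients 1,1,1,1,1 for degrees 0…4.
(1 + y^2 + y^4 + y^6) has coefficients 1,0,1,0,1,0,1 for degrees 0…6.
[y^6] = 1·1 + 1·0 + 1·1 + 1·0 + 1·1 = 3.

3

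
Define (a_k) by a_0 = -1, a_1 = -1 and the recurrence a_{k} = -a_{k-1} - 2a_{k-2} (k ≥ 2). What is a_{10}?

-45

The ordinary generating function has denominator 1 + t + 2t^2.
Iterating the recurrence: a_0,…,a_{10} = -1, -1, 3, -1, -5, 7, 3, -17, 11, 23, -45.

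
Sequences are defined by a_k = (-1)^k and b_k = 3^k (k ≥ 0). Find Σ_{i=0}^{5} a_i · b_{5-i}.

The convolution is the x^5 coefficient of A(x)B(x).
Σ = 1·243 − 1·81 + 1·27 − 1·9 + 1·3 − 1·1 = 182.

182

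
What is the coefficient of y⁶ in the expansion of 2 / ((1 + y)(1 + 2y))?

Partial fractions give a closed form: a_n = (-2)·(-1)^n + (4)·(-2)^n.
At n = 6: a_6 = 254.

254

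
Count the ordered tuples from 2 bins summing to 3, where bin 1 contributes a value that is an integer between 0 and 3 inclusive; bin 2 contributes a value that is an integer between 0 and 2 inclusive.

3

The generating function for the choices is (1 + y + y^2 + y^3)·(1 + y + y^2); the count is [y^3].
(1 + y + y^2 + y^3) has coefficients 1,1,1,1 for degrees 0…3.
(1 + y + y^2) has coefficients 1,1,1,0 for degrees 0…3.
[y^3] = 1·0 + 1·1 + 1·1 + 1·1 = 3.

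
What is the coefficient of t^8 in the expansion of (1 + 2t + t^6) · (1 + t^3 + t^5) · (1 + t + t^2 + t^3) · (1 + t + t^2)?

(1 + 2t + t^6) has coefficients 1,2,0,0,0,0,1 for degrees 0…6.
(1 + t^3 + t^5) has coefficients 1,0,0,1,0,1,0,0,0 for degrees 0…8.
Multiplying by (1 + t + t^2 + t^3) gives running coefficients 1,1,1,2,1,2,2,1,1 for degrees 0…8.
Finally multiplying by (1 + t + t^2), the product of all factors after the first has coefficients 1,2,3,4,4,5,5,5,4 for degrees 0…8.
[t^8] = 1·4 + 2·5 + 1·3 = 17.

17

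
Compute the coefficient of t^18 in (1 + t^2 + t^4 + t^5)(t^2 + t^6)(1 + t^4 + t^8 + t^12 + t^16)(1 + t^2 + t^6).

(1 + t^2 + t^4 + t^5) has coefficients 1,0,1,0,1,1 for degrees 0…5.
(t^2 + t^6) has coefficients 0,0,1,0,0,0,1,0,0,0,0,0,0,0,0,0,0,0,0 for degrees 0…18.
Multiplying by (1 + t^4 + t^8 + t^12 + t^16) gives running coefficients 0,0,1,0,0,0,2,0,0,0,2,0,0,0,2,0,0,0,2 for degrees 0…18.
Finally multiplying by (1 + t^2 + t^6), the product of all factors after the first has coefficients 0,0,1,0,1,0,2,0,3,0,2,0,4,0,2,0,4,0,2 for degrees 0…18.
[t^18] = 1·2 + 1·4 + 1·2 + 1·0 = 8.

8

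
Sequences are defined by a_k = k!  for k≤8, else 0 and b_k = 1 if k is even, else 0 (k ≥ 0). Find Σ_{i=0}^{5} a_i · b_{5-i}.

127

Write out a_i and b_{5-i} for i = 0,…,5 and sum the products.
Σ = 1·0 + 1·1 + 2·0 + 6·1 + 24·0 + 120·1 = 127.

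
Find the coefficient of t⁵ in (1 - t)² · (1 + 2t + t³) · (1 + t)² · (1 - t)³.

(1 - t)² has coefficients 1,-2,1 for degrees 0…2.
(1 + 2t + t³) has coefficients 1,2,0,1,0,0 for degrees 0…5.
Multiplying by (1 + t)² gives running coefficients 1,4,5,3,2,1 for degrees 0…5.
Finally multiplying by (1 - t)³, the product of all factors after the first has coefficients 1,1,-4,-1,4,-1 for degrees 0…5.
[t⁵] = 1·(-1) − 2·4 + 1·(-1) = -10.

-10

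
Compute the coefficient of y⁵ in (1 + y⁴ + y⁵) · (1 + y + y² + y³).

(1 + y⁴ + y⁵) has coefficients 1,0,0,0,1,1 for degrees 0…5.
(1 + y + y² + y³) has coefficients 1,1,1,1,0,0 for degrees 0…5.
[y⁵] = 1·0 + 1·1 + 1·1 = 2.

2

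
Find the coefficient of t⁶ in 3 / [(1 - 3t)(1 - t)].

Partial fractions give a closed form: a_n = (9/2)·3^n + (-3/2)·1^n.
At n = 6: a_6 = 3279.

3279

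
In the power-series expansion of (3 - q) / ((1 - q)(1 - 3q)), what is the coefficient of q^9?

The denominator gives the recurrence a_n = 4a_(n−1) − 3a_(n−2) for n ≥ 2; the numerator fixes a_0 = 3, a_1 = 11.
Iterating: 3, 11, 35, 107, 323, 971, 2915, 8747, 26243, 78731, so a_9 = 78731.

78731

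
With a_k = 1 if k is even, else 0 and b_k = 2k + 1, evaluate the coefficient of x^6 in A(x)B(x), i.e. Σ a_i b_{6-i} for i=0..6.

This is [x^6] in the product of the two ordinary generating functions.
Σ = 1·13 + 0·11 + 1·9 + 0·7 + 1·5 + 0·3 + 1·1 = 28.

28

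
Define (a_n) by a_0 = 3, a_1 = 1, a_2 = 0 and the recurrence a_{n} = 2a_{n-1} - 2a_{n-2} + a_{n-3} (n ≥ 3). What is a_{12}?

3

The ordinary generating function has denominator 1 - 2q + 2q^2 - q^3.
Iterating the recurrence: a_0,…,a_{12} = 3, 1, 0, 1, 3, 4, 3, 1, 0, 1, 3, 4, 3.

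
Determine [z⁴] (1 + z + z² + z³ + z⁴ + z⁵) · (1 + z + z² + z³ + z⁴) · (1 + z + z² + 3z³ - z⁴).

17

(1 + z + z² + z³ + z⁴ + z⁵) has coefficients 1,1,1,1,1 for degrees 0…4.
(1 + z + z² + z³ + z⁴) has coefficients 1,1,1,1,1 for degrees 0…4.
Finally multiplying by (1 + z + z² + 3z³ - z⁴), the product of all factors after the first has coefficients 1,2,3,6,5 for degrees 0…4.
[z⁴] = 1·5 + 1·6 + 1·3 + 1·2 + 1·1 = 17.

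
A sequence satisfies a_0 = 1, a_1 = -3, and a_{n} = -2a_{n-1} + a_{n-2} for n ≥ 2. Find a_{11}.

The ordinary generating function has denominator 1 + 2q - q^2.
Iterating the recurrence: a_0,…,a_{11} = 1, -3, 7, -17, 41, -99, 239, -577, 1393, -3363, 8119, -19601.

-19601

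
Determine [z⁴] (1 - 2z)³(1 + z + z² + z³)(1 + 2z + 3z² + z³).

12

(1 - 2z)³ has coefficients 1,-6,12,-8 for degrees 0…3.
(1 + z + z² + z³) has coefficients 1,1,1,1,0 for degrees 0…4.
Finally multiplying by (1 + 2z + 3z² + z³), the product of all factors after the first has coefficients 1,3,6,7,6 for degrees 0…4.
[z⁴] = 1·6 − 6·7 + 12·6 − 8·3 = 12.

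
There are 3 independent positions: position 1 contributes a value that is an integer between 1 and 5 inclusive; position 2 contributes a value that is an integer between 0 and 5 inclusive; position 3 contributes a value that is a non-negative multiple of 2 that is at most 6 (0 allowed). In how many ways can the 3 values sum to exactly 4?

The generating function for the choices is (x + x^2 + x^3 + x^4 + x^5)·(1 + x + x^2 + x^3 + x^4 + x^5)·(1 + x^2 + x^4 + x^6); the count is [x^4].
(x + x^2 + x^3 + x^4 + x^5) has coefficients 0,1,1,1,1 for degrees 0…4.
(1 + x + x^2 + x^3 + x^4 + x^5) has coefficients 1,1,1,1,1 for degrees 0…4.
Finally multiplying by (1 + x^2 + x^4 + x^6), the product of all factors after the first has coefficients 1,1,2,2,3 for degrees 0…4.
[x^4] = 1·2 + 1·2 + 1·1 + 1·1 = 6.

6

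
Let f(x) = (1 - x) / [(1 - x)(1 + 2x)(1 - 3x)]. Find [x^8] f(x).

4039

The denominator gives the recurrence a_n = 2a_(n−1) + 5a_(n−2) − 6a_(n−3) for n ≥ 3; the numerator fixes a_0 = 1, a_1 = 1, a_2 = 7.
Iterating: 1, 1, 7, 13, 55, 133, 463, 1261, 4039, so a_8 = 4039.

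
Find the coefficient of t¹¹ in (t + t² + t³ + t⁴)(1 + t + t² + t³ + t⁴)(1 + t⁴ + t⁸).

5

(t + t² + t³ + t⁴) has coefficients 0,1,1,1,1 for degrees 0…4.
(1 + t + t² + t³ + t⁴) has coefficients 1,1,1,1,1,0,0,0,0,0,0,0 for degrees 0…11.
Finally multiplying by (1 + t⁴ + t⁸), the product of all factors after the first has coefficients 1,1,1,1,2,1,1,1,2,1,1,1 for degrees 0…11.
[t¹¹] = 1·1 + 1·1 + 1·2 + 1·1 = 5.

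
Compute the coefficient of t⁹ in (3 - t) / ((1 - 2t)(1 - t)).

Partial fractions give a closed form: a_n = (5)·2^n + (-2)·1^n.
At n = 9: a_9 = 2558.

2558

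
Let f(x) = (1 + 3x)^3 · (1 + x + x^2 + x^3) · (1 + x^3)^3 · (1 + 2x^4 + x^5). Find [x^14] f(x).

(1 + 3x)^3 has coefficients 1,9,27,27 for degrees 0…3.
(1 + x + x^2 + x^3) has coefficients 1,1,1,1,0,0,0,0,0,0,0,0,0,0,0 for degrees 0…14.
Multiplying by (1 + x^3)^3 gives running coefficients 1,1,1,4,3,3,6,3,3,4,1,1,1,0,0 for degrees 0…14.
Finally multiplying by (1 + 2x^4 + x^5), the product of all factors after the first has coefficients 1,1,1,4,5,6,9,12,13,13,16,13,10,11,6 for degrees 0…14.
[x^14] = 1·6 + 9·11 + 27·10 + 27·13 = 726.

726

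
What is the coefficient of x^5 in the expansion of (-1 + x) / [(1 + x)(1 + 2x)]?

Partial fractions give a closed form: a_n = (2)·(-1)^n + (-3)·(-2)^n.
At n = 5: a_5 = 94.

94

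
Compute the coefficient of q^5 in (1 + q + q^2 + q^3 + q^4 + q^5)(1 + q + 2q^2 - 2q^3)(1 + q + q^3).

8

(1 + q + q^2 + q^3 + q^4 + q^5) has coefficients 1,1,1,1,1,1 for degrees 0…5.
(1 + q + 2q^2 - 2q^3) has coefficients 1,1,2,-2,0,0 for degrees 0…5.
Finally multiplying by (1 + q + q^3), the product of all factors after the first has coefficients 1,2,3,1,-1,2 for degrees 0…5.
[q^5] = 1·2 + 1·(-1) + 1·1 + 1·3 + 1·2 + 1·1 = 8.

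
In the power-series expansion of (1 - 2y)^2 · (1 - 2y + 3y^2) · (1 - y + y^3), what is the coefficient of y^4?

(1 - 2y)^2 has coefficients 1,-4,4 for degrees 0…2.
(1 - 2y + 3y^2) has coefficients 1,-2,3,0,0 for degrees 0…4.
Finally multiplying by (1 - y + y^3), the product of all factors after the first has coefficients 1,-3,5,-2,-2 for degrees 0…4.
[y^4] = 1·(-2) − 4·(-2) + 4·5 = 26.

26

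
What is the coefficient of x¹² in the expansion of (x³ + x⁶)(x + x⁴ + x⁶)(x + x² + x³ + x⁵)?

(x³ + x⁶) has coefficients 0,0,0,1,0,0,1 for degrees 0…6.
(x + x⁴ + x⁶) has coefficients 0,1,0,0,1,0,1,0,0,0,0,0,0 for degrees 0…12.
Finally multiplying by (x + x² + x³ + x⁵), the product of all factors after the first has coefficients 0,0,1,1,1,1,2,2,1,2,0,1,0 for degrees 0…12.
[x¹²] = 1·2 + 1·2 = 4.

4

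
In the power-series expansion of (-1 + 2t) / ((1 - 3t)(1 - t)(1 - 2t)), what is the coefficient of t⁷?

Partial fractions give a closed form: a_n = (-3/2)·3^n + (1/2)·1^n.
At n = 7: a_7 = -3280.

-3280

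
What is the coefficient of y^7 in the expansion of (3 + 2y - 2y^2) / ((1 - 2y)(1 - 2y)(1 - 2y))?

The denominator gives the recurrence a_n = 6a_(n−1) − 12a_(n−2) + 8a_(n−3) for n ≥ 3; the numerator fixes a_0 = 3, a_1 = 20, a_2 = 82.
Iterating: 3, 20, 82, 276, 832, 2336, 6240, 16064, so a_7 = 16064.

16064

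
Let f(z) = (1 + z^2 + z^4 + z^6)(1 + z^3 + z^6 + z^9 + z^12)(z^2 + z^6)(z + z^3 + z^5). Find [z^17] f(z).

8

(1 + z^2 + z^4 + z^6) has coefficients 1,0,1,0,1,0,1 for degrees 0…6.
(1 + z^3 + z^6 + z^9 + z^12) has coefficients 1,0,0,1,0,0,1,0,0,1,0,0,1,0,0,0,0,0 for degrees 0…17.
Multiplying by (z^2 + z^6) gives running coefficients 0,0,1,0,0,1,1,0,1,1,0,1,1,0,1,1,0,0 for degrees 0…17.
Finally multiplying by (z + z^3 + z^5), the product of all factors after the first has coefficients 0,0,0,1,0,1,1,2,1,2,2,2,2,2,2,2,2,2 for degrees 0…17.
[z^17] = 1·2 + 1·2 + 1·2 + 1·2 = 8.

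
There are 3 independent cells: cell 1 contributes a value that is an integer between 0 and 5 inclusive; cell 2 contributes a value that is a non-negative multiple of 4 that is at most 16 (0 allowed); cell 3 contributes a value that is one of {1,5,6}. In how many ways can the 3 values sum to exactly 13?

The generating function for the choices is (1 + y + y² + y³ + y⁴ + y⁵)·(1 + y⁴ + y⁸ + y¹² + y¹⁶)·(y + y⁵ + y⁶); the count is [y¹³].
(1 + y + y² + y³ + y⁴ + y⁵) has coefficients 1,1,1,1,1,1 for degrees 0…5.
(1 + y⁴ + y⁸ + y¹² + y¹⁶) has coefficients 1,0,0,0,1,0,0,0,1,0,0,0,1,0 for degrees 0…13.
Finally multiplying by (y + y⁵ + y⁶), the product of all factors after the first has coefficients 0,1,0,0,0,2,1,0,0,2,1,0,0,2 for degrees 0…13.
[y¹³] = 1·2 + 1·0 + 1·0 + 1·1 + 1·2 + 1·0 = 5.

5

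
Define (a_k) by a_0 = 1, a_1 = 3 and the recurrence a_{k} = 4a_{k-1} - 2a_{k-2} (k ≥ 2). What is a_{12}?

The ordinary generating function has denominator 1 - 4y + 2y^2.
Iterating the recurrence: a_0,…,a_{12} = 1, 3, 10, 34, 116, 396, 1352, 4616, 15760, 53808, 183712, 627232, 2141504.

2141504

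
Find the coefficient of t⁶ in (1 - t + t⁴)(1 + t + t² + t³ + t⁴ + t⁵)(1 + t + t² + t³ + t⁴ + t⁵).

(1 - t + t⁴) has coefficients 1,-1,0,0,1 for degrees 0…4.
(1 + t + t² + t³ + t⁴ + t⁵) has coefficients 1,1,1,1,1,1,0 for degrees 0…6.
Finally multiplying by (1 + t + t² + t³ + t⁴ + t⁵), the product of all factors after the first has coefficients 1,2,3,4,5,6,5 for degrees 0…6.
[t⁶] = 1·5 − 1·6 + 1·3 = 2.

2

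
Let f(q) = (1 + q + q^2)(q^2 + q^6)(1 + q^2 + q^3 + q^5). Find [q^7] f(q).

3

(1 + q + q^2) has coefficients 1,1,1 for degrees 0…2.
(q^2 + q^6) has coefficients 0,0,1,0,0,0,1,0 for degrees 0…7.
Finally multiplying by (1 + q^2 + q^3 + q^5), the product of all factors after the first has coefficients 0,0,1,0,1,1,1,1 for degrees 0…7.
[q^7] = 1·1 + 1·1 + 1·1 = 3.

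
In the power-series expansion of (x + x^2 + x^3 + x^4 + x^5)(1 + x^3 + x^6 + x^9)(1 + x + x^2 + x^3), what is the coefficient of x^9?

6

(x + x^2 + x^3 + x^4 + x^5) has coefficients 0,1,1,1,1,1 for degrees 0…5.
(1 + x^3 + x^6 + x^9) has coefficients 1,0,0,1,0,0,1,0,0,1 for degrees 0…9.
Finally multiplying by (1 + x + x^2 + x^3), the product of all factors after the first has coefficients 1,1,1,2,1,1,2,1,1,2 for degrees 0…9.
[x^9] = 1·1 + 1·1 + 1·2 + 1·1 + 1·1 = 6.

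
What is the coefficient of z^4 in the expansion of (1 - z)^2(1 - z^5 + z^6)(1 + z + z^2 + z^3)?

-1

(1 - z)^2 has coefficients 1,-2,1 for degrees 0…2.
(1 - z^5 + z^6) has coefficients 1,0,0,0,0 for degrees 0…4.
Finally multiplying by (1 + z + z^2 + z^3), the product of all factors after the first has coefficients 1,1,1,1,0 for degrees 0…4.
[z^4] = 1·0 − 2·1 + 1·1 = -1.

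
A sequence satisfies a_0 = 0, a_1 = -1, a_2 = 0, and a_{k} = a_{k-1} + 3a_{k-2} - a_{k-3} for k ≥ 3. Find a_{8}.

The ordinary generating function has denominator 1 - t - 3t^2 + t^3.
Iterating the recurrence: a_0,…,a_{8} = 0, -1, 0, -3, -2, -11, -14, -45, -76.

-76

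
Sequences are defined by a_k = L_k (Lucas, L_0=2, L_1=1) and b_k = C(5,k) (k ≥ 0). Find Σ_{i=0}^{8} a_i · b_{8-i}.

521

The convolution is the x^8 coefficient of A(x)B(x).
Σ = 2·0 + 1·0 + 3·0 + 4·1 + 7·5 + 11·10 + 18·10 + 29·5 + 47·1 = 521.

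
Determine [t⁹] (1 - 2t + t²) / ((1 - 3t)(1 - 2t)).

The denominator gives the recurrence a_n = 5a_(n−1) − 6a_(n−2) for n ≥ 3; the numerator fixes a_0 = 1, a_1 = 3, a_2 = 10.
Iterating: 1, 3, 10, 32, 100, 308, 940, 2852, 8620, 25988, so a_9 = 25988.

25988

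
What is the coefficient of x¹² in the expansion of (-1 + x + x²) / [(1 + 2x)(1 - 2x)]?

-3072

The denominator gives the recurrence a_n = 4a_(n−2) for n ≥ 3; the numerator fixes a_0 = -1, a_1 = 1, a_2 = -3.
Iterating: -1, 1, -3, 4, -12, 16, -48, 64, -192, 256, -768, 1024, -3072, so a_12 = -3072.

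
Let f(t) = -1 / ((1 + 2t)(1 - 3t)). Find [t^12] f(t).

Partial fractions give a closed form: a_n = (-2/5)·(-2)^n + (-3/5)·3^n.
At n = 12: a_12 = -320503.

-320503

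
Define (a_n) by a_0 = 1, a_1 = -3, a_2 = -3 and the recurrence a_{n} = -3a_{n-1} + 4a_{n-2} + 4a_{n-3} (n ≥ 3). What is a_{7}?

The ordinary generating function has denominator 1 + 3t - 4t^2 - 4t^3.
Iterating the recurrence: a_0,…,a_{7} = 1, -3, -3, 1, -27, 73, -323, 1153.

1153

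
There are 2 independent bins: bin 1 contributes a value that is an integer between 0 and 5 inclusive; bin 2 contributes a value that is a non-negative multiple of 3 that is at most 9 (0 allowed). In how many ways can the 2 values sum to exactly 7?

2

The generating function for the choices is (1 + y + y² + y³ + y⁴ + y⁵)·(1 + y³ + y⁶ + y⁹); the count is [y⁷].
(1 + y + y² + y³ + y⁴ + y⁵) has coefficients 1,1,1,1,1,1 for degrees 0…5.
(1 + y³ + y⁶ + y⁹) has coefficients 1,0,0,1,0,0,1,0 for degrees 0…7.
[y⁷] = 1·0 + 1·1 + 1·0 + 1·0 + 1·1 + 1·0 = 2.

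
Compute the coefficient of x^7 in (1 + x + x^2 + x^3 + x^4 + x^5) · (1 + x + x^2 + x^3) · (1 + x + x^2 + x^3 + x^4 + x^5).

20

(1 + x + x^2 + x^3 + x^4 + x^5) has coefficients 1,1,1,1,1,1 for degrees 0…5.
(1 + x + x^2 + x^3) has coefficients 1,1,1,1,0,0,0,0 for degrees 0…7.
Finally multiplying by (1 + x + x^2 + x^3 + x^4 + x^5), the product of all factors after the first has coefficients 1,2,3,4,4,4,3,2 for degrees 0…7.
[x^7] = 1·2 + 1·3 + 1·4 + 1·4 + 1·4 + 1·3 = 20.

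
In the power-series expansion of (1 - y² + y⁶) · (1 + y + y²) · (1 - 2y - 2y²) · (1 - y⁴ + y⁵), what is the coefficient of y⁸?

-7

(1 - y² + y⁶) has coefficients 1,0,-1,0,0,0,1 for degrees 0…6.
(1 + y + y²) has coefficients 1,1,1,0,0,0,0,0,0 for degrees 0…8.
Multiplying by (1 - 2y - 2y²) gives running coefficients 1,-1,-3,-4,-2,0,0,0,0 for degrees 0…8.
Finally multiplying by (1 - y⁴ + y⁵), the product of all factors after the first has coefficients 1,-1,-3,-4,-3,2,2,1,-2 for degrees 0…8.
[y⁸] = 1·(-2) − 1·2 + 1·(-3) = -7.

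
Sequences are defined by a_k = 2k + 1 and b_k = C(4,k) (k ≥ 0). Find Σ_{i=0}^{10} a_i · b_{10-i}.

272

This is [x^10] in the product of the two ordinary generating functions.
Σ = 1·0 + 3·0 + 5·0 + 7·0 + 9·0 + 11·0 + 13·1 + 15·4 + 17·6 + 19·4 + 21·1 = 272.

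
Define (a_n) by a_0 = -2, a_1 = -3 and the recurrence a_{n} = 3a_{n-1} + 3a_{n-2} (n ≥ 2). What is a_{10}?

The ordinary generating function has denominator 1 - 3y - 3y^2.
Iterating the recurrence: a_0,…,a_{10} = -2, -3, -15, -54, -207, -783, -2970, -11259, -42687, -161838, -613575.

-613575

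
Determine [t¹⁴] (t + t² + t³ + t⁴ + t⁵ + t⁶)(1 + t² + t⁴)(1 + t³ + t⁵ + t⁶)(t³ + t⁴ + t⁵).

(t + t² + t³ + t⁴ + t⁵ + t⁶) has coefficients 0,1,1,1,1,1,1 for degrees 0…6.
(1 + t² + t⁴) has coefficients 1,0,1,0,1,0,0,0,0,0,0,0,0,0,0 for degrees 0…14.
Multiplying by (1 + t³ + t⁵ + t⁶) gives running coefficients 1,0,1,1,1,2,1,2,1,1,1,0,0,0,0 for degrees 0…14.
Finally multiplying by (t³ + t⁴ + t⁵), the product of all factors after the first has coefficients 0,0,0,1,1,2,2,3,4,4,5,4,4,3,2 for degrees 0…14.
[t¹⁴] = 1·3 + 1·4 + 1·4 + 1·5 + 1·4 + 1·4 = 24.

24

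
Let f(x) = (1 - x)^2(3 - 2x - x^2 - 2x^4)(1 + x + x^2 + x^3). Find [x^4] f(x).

-5

(1 - x)^2 has coefficients 1,-2,1 for degrees 0…2.
(3 - 2x - x^2 - 2x^4) has coefficients 3,-2,-1,0,-2 for degrees 0…4.
Finally multiplying by (1 + x + x^2 + x^3), the product of all factors after the first has coefficients 3,1,0,0,-5 for degrees 0…4.
[x^4] = 1·(-5) − 2·0 + 1·0 = -5.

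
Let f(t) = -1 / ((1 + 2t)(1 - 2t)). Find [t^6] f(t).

Partial fractions give a closed form: a_n = (-1/2)·(-2)^n + (-1/2)·2^n.
At n = 6: a_6 = -64.

-64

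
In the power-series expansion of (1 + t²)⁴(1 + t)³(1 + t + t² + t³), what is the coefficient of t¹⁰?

41

(1 + t²)⁴ has coefficients 1,0,4,0,6,0,4,0,1 for degrees 0…8.
(1 + t)³ has coefficients 1,3,3,1,0,0,0,0,0,0,0 for degrees 0…10.
Finally multiplying by (1 + t + t² + t³), the product of all factors after the first has coefficients 1,4,7,8,7,4,1,0,0,0,0 for degrees 0…10.
[t¹⁰] = 1·0 + 4·0 + 6·1 + 4·7 + 1·7 = 41.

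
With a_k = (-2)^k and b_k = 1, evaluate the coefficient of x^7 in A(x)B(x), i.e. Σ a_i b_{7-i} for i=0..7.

Write out a_i and b_{7-i} for i = 0,…,7 and sum the products.
Σ = 1·1 − 2·1 + 4·1 − 8·1 + 16·1 − 32·1 + 64·1 − 128·1 = -85.

-85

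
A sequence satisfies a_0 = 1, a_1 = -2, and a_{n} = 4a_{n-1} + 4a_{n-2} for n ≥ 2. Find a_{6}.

-2624

The ordinary generating function has denominator 1 - 4y - 4y^2.
Iterating the recurrence: a_0,…,a_{6} = 1, -2, -4, -24, -112, -544, -2624.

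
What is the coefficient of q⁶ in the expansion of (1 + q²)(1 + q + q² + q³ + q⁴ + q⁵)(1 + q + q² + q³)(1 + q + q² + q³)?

28

(1 + q²) has coefficients 1,0,1 for degrees 0…2.
(1 + q + q² + q³ + q⁴ + q⁵) has coefficients 1,1,1,1,1,1,0 for degrees 0…6.
Multiplying by (1 + q + q² + q³) gives running coefficients 1,2,3,4,4,4,3 for degrees 0…6.
Finally multiplying by (1 + q + q² + q³), the product of all factors after the first has coefficients 1,3,6,10,13,15,15 for degrees 0…6.
[q⁶] = 1·15 + 1·13 = 28.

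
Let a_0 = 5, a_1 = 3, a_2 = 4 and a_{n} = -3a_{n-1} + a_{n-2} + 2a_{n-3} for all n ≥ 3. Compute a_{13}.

-122765

The ordinary generating function has denominator 1 + 3x - x^2 - 2x^3.
Iterating the recurrence: a_0,…,a_{13} = 5, 3, 4, 1, 7, -12, 45, -133, 420, -1303, 4063, -12652, 39413, -122765.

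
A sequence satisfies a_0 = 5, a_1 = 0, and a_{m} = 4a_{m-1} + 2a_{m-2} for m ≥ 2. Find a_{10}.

The ordinary generating function has denominator 1 - 4q - 2q^2.
Iterating the recurrence: a_0,…,a_{10} = 5, 0, 10, 40, 180, 800, 3560, 15840, 70480, 313600, 1395360.

1395360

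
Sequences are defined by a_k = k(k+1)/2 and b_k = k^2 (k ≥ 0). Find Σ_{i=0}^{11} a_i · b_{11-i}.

The convolution is the x^11 coefficient of A(x)B(x).
Σ = 0·121 + 1·100 + 3·81 + 6·64 + 10·49 + 15·36 + 21·25 + 28·16 + 36·9 + 45·4 + 55·1 + 66·0 = 3289.

3289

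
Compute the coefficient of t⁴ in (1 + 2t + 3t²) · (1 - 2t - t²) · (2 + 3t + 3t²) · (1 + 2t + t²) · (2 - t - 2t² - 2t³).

-169

(1 + 2t + 3t²) has coefficients 1,2,3 for degrees 0…2.
(1 - 2t - t²) has coefficients 1,-2,-1,0,0 for degrees 0…4.
Multiplying by (2 + 3t + 3t²) gives running coefficients 2,-1,-5,-9,-3 for degrees 0…4.
Multiplying by (1 + 2t + t²) gives running coefficients 2,3,-5,-20,-26 for degrees 0…4.
Finally multiplying by (2 - t - 2t² - 2t³), the product of all factors after the first has coefficients 4,4,-17,-45,-28 for degrees 0…4.
[t⁴] = 1·(-28) + 2·(-45) + 3·(-17) = -169.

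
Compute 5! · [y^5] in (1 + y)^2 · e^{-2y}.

-32

The EGF product rule gives c_5 = Σ_{k_1+k_2=5} C(5; k_1,k_2) · ∏ g_i(k_i), where (1+y)^2 gives the falling factorial (2)_k; e^{-2y} gives (-2)^k.
g_1(k) for k = 0…5: 1, 2, 2, 0, 0, 0.
g_2(k) for k = 0…5: 1, -2, 4, -8, 16, -32.
c_5 = Σ_k C(5,k)·g_1(k)·g_2(5−k) = 1·1·(-32) + 5·2·16 + 10·2·(-8) = −32 + 160 − 160 = -32.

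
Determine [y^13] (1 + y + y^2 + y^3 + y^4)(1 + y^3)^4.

(1 + y + y^2 + y^3 + y^4) has coefficients 1,1,1,1,1 for degrees 0…4.
(1 + y^3)^4 has coefficients 1,0,0,4,0,0,6,0,0,4,0,0,1,0 for degrees 0…13.
[y^13] = 1·0 + 1·1 + 1·0 + 1·0 + 1·4 = 5.

5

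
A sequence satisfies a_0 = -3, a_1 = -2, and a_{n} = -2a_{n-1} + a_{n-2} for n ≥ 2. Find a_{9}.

The ordinary generating function has denominator 1 + 2y - y^2.
Iterating the recurrence: a_0,…,a_{9} = -3, -2, 1, -4, 9, -22, 53, -128, 309, -746.

-746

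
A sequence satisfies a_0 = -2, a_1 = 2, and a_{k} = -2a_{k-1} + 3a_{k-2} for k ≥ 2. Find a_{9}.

19682

The ordinary generating function has denominator 1 + 2q - 3q^2.
Iterating the recurrence: a_0,…,a_{9} = -2, 2, -10, 26, -82, 242, -730, 2186, -6562, 19682.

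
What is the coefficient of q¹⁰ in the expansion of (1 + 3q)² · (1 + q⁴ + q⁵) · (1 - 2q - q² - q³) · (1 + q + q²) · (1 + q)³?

-592

(1 + 3q)² has coefficients 1,6,9 for degrees 0…2.
(1 + q⁴ + q⁵) has coefficients 1,0,0,0,1,1,0,0,0,0,0 for degrees 0…10.
Multiplying by (1 - 2q - q² - q³) gives running coefficients 1,-2,-1,-1,1,-1,-3,-2,-1,0,0 for degrees 0…10.
Multiplying by (1 + q + q²) gives running coefficients 1,-1,-2,-4,-1,-1,-3,-6,-6,-3,-1 for degrees 0…10.
Finally multiplying by (1 + q)³, the product of all factors after the first has coefficients 1,2,-2,-12,-20,-18,-13,-19,-34,-42,-34 for degrees 0…10.
[q¹⁰] = 1·(-34) + 6·(-42) + 9·(-34) = -592.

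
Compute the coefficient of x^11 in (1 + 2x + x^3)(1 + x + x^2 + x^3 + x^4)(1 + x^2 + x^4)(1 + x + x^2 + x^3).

11

(1 + 2x + x^3) has coefficients 1,2,0,1 for degrees 0…3.
(1 + x + x^2 + x^3 + x^4) has coefficients 1,1,1,1,1,0,0,0,0,0,0,0 for degrees 0…11.
Multiplying by (1 + x^2 + x^4) gives running coefficients 1,1,2,2,3,2,2,1,1,0,0,0 for degrees 0…11.
Finally multiplying by (1 + x + x^2 + x^3), the product of all factors after the first has coefficients 1,2,4,6,8,9,9,8,6,4,2,1 for degrees 0…11.
[x^11] = 1·1 + 2·2 + 1·6 = 11.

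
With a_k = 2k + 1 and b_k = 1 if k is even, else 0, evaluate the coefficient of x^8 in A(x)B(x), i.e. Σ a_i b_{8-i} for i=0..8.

The convolution is the t^8 coefficient of A(t)B(t).
Σ = 1·1 + 3·0 + 5·1 + 7·0 + 9·1 + 11·0 + 13·1 + 15·0 + 17·1 = 45.

45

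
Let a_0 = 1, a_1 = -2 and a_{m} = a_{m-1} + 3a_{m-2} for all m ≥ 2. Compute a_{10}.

-794

The ordinary generating function has denominator 1 - q - 3q^2.
Iterating the recurrence: a_0,…,a_{10} = 1, -2, 1, -5, -2, -17, -23, -74, -143, -365, -794.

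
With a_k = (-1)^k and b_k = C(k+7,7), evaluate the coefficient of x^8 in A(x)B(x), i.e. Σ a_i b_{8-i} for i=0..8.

This is [x^8] in the product of the two ordinary generating functions.
Σ = 1·6435 − 1·3432 + 1·1716 − 1·792 + 1·330 − 1·120 + 1·36 − 1·8 + 1·1 = 4166.

4166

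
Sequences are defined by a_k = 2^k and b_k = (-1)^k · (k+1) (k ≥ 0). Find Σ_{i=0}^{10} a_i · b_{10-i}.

The convolution is the t^10 coefficient of A(t)B(t).
Σ = 1·11 + 2·(-10) + 4·9 + 8·(-8) + 16·7 + 32·(-6) + 64·5 + 128·(-4) + 256·3 + 512·(-2) + 1024·1 = 459.

459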